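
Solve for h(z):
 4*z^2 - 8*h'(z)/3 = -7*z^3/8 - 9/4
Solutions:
 h(z) = C1 + 21*z^4/256 + z^3/2 + 27*z/32


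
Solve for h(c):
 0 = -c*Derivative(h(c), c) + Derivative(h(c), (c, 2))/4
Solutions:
 h(c) = C1 + C2*erfi(sqrt(2)*c)


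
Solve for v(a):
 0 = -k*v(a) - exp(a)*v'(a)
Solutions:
 v(a) = C1*exp(k*exp(-a))


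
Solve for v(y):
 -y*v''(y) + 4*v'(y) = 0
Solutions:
 v(y) = C1 + C2*y^5


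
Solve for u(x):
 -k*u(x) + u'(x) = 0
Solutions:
 u(x) = C1*exp(k*x)


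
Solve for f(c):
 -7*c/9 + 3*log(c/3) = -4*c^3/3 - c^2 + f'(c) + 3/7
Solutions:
 f(c) = C1 + c^4/3 + c^3/3 - 7*c^2/18 + 3*c*log(c) - 24*c/7 - 3*c*log(3)


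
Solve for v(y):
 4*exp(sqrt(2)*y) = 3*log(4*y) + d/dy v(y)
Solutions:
 v(y) = C1 - 3*y*log(y) + 3*y*(1 - 2*log(2)) + 2*sqrt(2)*exp(sqrt(2)*y)


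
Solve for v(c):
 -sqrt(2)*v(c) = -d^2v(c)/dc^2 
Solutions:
 v(c) = C1*exp(-2^(1/4)*c) + C2*exp(2^(1/4)*c)


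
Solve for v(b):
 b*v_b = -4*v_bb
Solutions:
 v(b) = C1 + C2*erf(sqrt(2)*b/4)


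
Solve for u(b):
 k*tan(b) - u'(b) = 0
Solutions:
 u(b) = C1 - k*log(cos(b))


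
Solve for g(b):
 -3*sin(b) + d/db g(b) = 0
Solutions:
 g(b) = C1 - 3*cos(b)


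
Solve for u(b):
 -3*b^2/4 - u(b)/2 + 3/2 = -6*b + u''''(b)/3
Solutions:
 u(b) = -3*b^2/2 + 12*b + (C1*sin(6^(1/4)*b/2) + C2*cos(6^(1/4)*b/2))*exp(-6^(1/4)*b/2) + (C3*sin(6^(1/4)*b/2) + C4*cos(6^(1/4)*b/2))*exp(6^(1/4)*b/2) + 3


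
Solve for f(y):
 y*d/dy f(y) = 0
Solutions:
 f(y) = C1


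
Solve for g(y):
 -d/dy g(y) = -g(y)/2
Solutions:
 g(y) = C1*exp(y/2)


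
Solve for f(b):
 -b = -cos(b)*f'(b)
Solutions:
 f(b) = C1 + Integral(b/cos(b), b)


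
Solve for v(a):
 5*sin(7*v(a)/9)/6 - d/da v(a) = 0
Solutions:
 -5*a/6 + 9*log(cos(7*v(a)/9) - 1)/14 - 9*log(cos(7*v(a)/9) + 1)/14 = C1


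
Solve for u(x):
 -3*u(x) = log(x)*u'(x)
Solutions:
 u(x) = C1*exp(-3*li(x))


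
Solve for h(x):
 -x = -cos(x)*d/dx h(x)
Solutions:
 h(x) = C1 + Integral(x/cos(x), x)


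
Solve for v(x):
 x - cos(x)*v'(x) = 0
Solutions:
 v(x) = C1 + Integral(x/cos(x), x)


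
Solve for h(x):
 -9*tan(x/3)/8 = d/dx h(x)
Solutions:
 h(x) = C1 + 27*log(cos(x/3))/8


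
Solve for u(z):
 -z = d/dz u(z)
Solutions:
 u(z) = C1 - z^2/2


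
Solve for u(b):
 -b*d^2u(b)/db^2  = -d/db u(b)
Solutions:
 u(b) = C1 + C2*b^2


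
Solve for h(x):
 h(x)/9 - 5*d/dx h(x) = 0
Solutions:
 h(x) = C1*exp(x/45)


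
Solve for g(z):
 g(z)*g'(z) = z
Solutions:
 g(z) = -sqrt(C1 + z^2)
 g(z) = sqrt(C1 + z^2)


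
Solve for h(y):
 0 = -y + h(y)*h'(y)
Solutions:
 h(y) = -sqrt(C1 + y^2)
 h(y) = sqrt(C1 + y^2)


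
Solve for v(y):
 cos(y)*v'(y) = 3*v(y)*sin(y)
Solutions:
 v(y) = C1/cos(y)^3


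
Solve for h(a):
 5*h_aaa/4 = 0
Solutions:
 h(a) = C1 + C2*a + C3*a^2


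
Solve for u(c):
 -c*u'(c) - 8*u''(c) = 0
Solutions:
 u(c) = C1 + C2*erf(c/4)


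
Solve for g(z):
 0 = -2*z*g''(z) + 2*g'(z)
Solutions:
 g(z) = C1 + C2*z^2


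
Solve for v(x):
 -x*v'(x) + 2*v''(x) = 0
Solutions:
 v(x) = C1 + C2*erfi(x/2)


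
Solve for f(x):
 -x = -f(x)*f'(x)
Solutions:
 f(x) = -sqrt(C1 + x^2)
 f(x) = sqrt(C1 + x^2)


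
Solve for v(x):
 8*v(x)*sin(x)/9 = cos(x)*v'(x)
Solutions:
 v(x) = C1/cos(x)^(8/9)


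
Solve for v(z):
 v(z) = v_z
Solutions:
 v(z) = C1*exp(z)


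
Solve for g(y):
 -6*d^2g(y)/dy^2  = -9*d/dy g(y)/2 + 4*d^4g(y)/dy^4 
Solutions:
 g(y) = C1 + C2*exp(2^(1/3)*y*(-2^(1/3)*(9 + sqrt(113))^(1/3) + 4/(9 + sqrt(113))^(1/3))/8)*sin(2^(1/3)*sqrt(3)*y*(4/(9 + sqrt(113))^(1/3) + 2^(1/3)*(9 + sqrt(113))^(1/3))/8) + C3*exp(2^(1/3)*y*(-2^(1/3)*(9 + sqrt(113))^(1/3) + 4/(9 + sqrt(113))^(1/3))/8)*cos(2^(1/3)*sqrt(3)*y*(4/(9 + sqrt(113))^(1/3) + 2^(1/3)*(9 + sqrt(113))^(1/3))/8) + C4*exp(2^(1/3)*y*(-1/(9 + sqrt(113))^(1/3) + 2^(1/3)*(9 + sqrt(113))^(1/3)/4))


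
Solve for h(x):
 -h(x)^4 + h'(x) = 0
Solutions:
 h(x) = (-1/(C1 + 3*x))^(1/3)
 h(x) = (-1/(C1 + x))^(1/3)*(-3^(2/3) - 3*3^(1/6)*I)/6
 h(x) = (-1/(C1 + x))^(1/3)*(-3^(2/3) + 3*3^(1/6)*I)/6


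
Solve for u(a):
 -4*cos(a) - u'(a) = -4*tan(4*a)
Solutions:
 u(a) = C1 - log(cos(4*a)) - 4*sin(a)


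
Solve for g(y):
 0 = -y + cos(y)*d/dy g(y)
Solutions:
 g(y) = C1 + Integral(y/cos(y), y)


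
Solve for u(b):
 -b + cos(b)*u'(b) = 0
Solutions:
 u(b) = C1 + Integral(b/cos(b), b)


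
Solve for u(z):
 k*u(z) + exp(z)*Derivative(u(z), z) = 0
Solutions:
 u(z) = C1*exp(k*exp(-z))


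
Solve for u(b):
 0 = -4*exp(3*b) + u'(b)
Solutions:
 u(b) = C1 + 4*exp(3*b)/3


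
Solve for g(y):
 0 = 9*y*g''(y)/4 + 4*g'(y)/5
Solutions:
 g(y) = C1 + C2*y^(29/45)


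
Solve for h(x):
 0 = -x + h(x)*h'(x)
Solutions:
 h(x) = -sqrt(C1 + x^2)
 h(x) = sqrt(C1 + x^2)


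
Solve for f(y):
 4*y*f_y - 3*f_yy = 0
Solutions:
 f(y) = C1 + C2*erfi(sqrt(6)*y/3)


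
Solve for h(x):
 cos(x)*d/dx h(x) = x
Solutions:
 h(x) = C1 + Integral(x/cos(x), x)


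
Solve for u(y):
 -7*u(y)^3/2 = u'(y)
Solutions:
 u(y) = -sqrt(-1/(C1 - 7*y))
 u(y) = sqrt(-1/(C1 - 7*y))


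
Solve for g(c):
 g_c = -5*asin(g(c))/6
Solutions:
 Integral(1/asin(_y), (_y, g(c))) = C1 - 5*c/6


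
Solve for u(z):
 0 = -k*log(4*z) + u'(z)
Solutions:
 u(z) = C1 + k*z*log(z) - k*z + k*z*log(4)


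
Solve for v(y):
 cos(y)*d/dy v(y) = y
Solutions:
 v(y) = C1 + Integral(y/cos(y), y)


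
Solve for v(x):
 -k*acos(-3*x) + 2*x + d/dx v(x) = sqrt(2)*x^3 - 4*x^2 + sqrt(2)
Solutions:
 v(x) = C1 + k*(x*acos(-3*x) + sqrt(1 - 9*x^2)/3) + sqrt(2)*x^4/4 - 4*x^3/3 - x^2 + sqrt(2)*x


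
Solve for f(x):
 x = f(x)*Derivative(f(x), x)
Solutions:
 f(x) = -sqrt(C1 + x^2)
 f(x) = sqrt(C1 + x^2)


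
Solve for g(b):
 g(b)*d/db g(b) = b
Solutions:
 g(b) = -sqrt(C1 + b^2)
 g(b) = sqrt(C1 + b^2)


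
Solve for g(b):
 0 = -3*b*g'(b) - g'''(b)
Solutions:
 g(b) = C1 + Integral(C2*airyai(-3^(1/3)*b) + C3*airybi(-3^(1/3)*b), b)


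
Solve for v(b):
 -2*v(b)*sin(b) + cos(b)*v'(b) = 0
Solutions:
 v(b) = C1/cos(b)^2


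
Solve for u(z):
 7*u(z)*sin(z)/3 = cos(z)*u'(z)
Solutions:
 u(z) = C1/cos(z)^(7/3)


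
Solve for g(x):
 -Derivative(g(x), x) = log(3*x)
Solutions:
 g(x) = C1 - x*log(x) - x*log(3) + x


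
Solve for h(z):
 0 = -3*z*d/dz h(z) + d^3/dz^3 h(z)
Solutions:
 h(z) = C1 + Integral(C2*airyai(3^(1/3)*z) + C3*airybi(3^(1/3)*z), z)


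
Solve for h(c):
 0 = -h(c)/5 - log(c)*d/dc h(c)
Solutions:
 h(c) = C1*exp(-li(c)/5)


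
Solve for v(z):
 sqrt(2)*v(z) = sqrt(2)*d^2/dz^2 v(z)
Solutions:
 v(z) = C1*exp(-z) + C2*exp(z)


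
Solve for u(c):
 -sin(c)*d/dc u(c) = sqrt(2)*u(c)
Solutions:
 u(c) = C1*(cos(c) + 1)^(sqrt(2)/2)/(cos(c) - 1)^(sqrt(2)/2)


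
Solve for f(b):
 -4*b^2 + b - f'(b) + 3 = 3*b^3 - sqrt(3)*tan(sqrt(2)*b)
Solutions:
 f(b) = C1 - 3*b^4/4 - 4*b^3/3 + b^2/2 + 3*b - sqrt(6)*log(cos(sqrt(2)*b))/2


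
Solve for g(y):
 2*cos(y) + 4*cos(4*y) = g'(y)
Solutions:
 g(y) = C1 + 2*sin(y) + sin(4*y)


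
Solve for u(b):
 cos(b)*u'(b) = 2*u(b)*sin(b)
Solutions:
 u(b) = C1/cos(b)^2


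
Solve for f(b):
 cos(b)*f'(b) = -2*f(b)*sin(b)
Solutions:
 f(b) = C1*cos(b)^2


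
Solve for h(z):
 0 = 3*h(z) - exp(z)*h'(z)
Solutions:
 h(z) = C1*exp(-3*exp(-z))


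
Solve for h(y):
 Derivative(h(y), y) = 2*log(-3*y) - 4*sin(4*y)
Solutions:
 h(y) = C1 + 2*y*log(-y) - 2*y + 2*y*log(3) + cos(4*y)


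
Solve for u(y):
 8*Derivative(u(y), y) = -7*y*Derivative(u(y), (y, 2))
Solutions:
 u(y) = C1 + C2/y^(1/7)


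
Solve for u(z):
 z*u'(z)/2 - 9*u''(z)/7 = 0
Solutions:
 u(z) = C1 + C2*erfi(sqrt(7)*z/6)


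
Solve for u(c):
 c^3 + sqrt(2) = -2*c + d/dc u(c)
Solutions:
 u(c) = C1 + c^4/4 + c^2 + sqrt(2)*c


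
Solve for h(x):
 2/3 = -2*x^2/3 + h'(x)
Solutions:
 h(x) = C1 + 2*x^3/9 + 2*x/3


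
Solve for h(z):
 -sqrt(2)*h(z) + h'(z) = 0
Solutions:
 h(z) = C1*exp(sqrt(2)*z)


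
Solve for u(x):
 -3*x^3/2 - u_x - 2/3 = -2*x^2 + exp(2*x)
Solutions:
 u(x) = C1 - 3*x^4/8 + 2*x^3/3 - 2*x/3 - exp(2*x)/2


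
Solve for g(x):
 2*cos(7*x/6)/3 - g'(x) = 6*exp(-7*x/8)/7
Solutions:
 g(x) = C1 + 4*sin(7*x/6)/7 + 48*exp(-7*x/8)/49


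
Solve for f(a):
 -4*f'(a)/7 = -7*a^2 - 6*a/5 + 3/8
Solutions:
 f(a) = C1 + 49*a^3/12 + 21*a^2/20 - 21*a/32


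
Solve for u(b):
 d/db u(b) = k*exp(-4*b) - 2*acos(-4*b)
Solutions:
 u(b) = C1 - 2*b*acos(-4*b) - k*exp(-4*b)/4 - sqrt(1 - 16*b^2)/2


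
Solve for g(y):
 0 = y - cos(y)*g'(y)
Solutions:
 g(y) = C1 + Integral(y/cos(y), y)


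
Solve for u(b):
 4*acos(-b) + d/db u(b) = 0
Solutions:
 u(b) = C1 - 4*b*acos(-b) - 4*sqrt(1 - b^2)


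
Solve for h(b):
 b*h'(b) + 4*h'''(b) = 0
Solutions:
 h(b) = C1 + Integral(C2*airyai(-2^(1/3)*b/2) + C3*airybi(-2^(1/3)*b/2), b)


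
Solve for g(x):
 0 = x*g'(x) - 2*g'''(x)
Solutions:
 g(x) = C1 + Integral(C2*airyai(2^(2/3)*x/2) + C3*airybi(2^(2/3)*x/2), x)


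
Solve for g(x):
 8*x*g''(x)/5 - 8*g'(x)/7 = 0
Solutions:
 g(x) = C1 + C2*x^(12/7)


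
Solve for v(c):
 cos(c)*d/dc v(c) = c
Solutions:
 v(c) = C1 + Integral(c/cos(c), c)


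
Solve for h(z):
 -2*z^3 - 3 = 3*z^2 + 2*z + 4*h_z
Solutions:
 h(z) = C1 - z^4/8 - z^3/4 - z^2/4 - 3*z/4


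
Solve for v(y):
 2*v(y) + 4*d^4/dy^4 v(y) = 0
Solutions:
 v(y) = (C1*sin(2^(1/4)*y/2) + C2*cos(2^(1/4)*y/2))*exp(-2^(1/4)*y/2) + (C3*sin(2^(1/4)*y/2) + C4*cos(2^(1/4)*y/2))*exp(2^(1/4)*y/2)


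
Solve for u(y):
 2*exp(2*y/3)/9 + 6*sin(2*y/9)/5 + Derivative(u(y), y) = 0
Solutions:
 u(y) = C1 - exp(2*y/3)/3 + 27*cos(2*y/9)/5


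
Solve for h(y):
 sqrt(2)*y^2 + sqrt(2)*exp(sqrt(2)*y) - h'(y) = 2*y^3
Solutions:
 h(y) = C1 - y^4/2 + sqrt(2)*y^3/3 + exp(sqrt(2)*y)


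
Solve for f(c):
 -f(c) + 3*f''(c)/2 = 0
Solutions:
 f(c) = C1*exp(-sqrt(6)*c/3) + C2*exp(sqrt(6)*c/3)


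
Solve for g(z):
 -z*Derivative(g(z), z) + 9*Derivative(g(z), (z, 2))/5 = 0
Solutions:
 g(z) = C1 + C2*erfi(sqrt(10)*z/6)


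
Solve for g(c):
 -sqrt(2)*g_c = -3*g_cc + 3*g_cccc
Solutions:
 g(c) = C1 + C2*exp(2^(1/6)*3^(1/3)*c*(2*3^(1/3)/(sqrt(3) + 3)^(1/3) + 2^(2/3)*(sqrt(3) + 3)^(1/3))/12)*sin(6^(1/6)*c*(-6^(2/3)*(sqrt(3) + 3)^(1/3) + 6/(sqrt(3) + 3)^(1/3))/12) + C3*exp(2^(1/6)*3^(1/3)*c*(2*3^(1/3)/(sqrt(3) + 3)^(1/3) + 2^(2/3)*(sqrt(3) + 3)^(1/3))/12)*cos(6^(1/6)*c*(-6^(2/3)*(sqrt(3) + 3)^(1/3) + 6/(sqrt(3) + 3)^(1/3))/12) + C4*exp(-2^(1/6)*3^(1/3)*c*(2*3^(1/3)/(sqrt(3) + 3)^(1/3) + 2^(2/3)*(sqrt(3) + 3)^(1/3))/6)


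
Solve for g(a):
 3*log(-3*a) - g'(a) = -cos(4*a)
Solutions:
 g(a) = C1 + 3*a*log(-a) - 3*a + 3*a*log(3) + sin(4*a)/4


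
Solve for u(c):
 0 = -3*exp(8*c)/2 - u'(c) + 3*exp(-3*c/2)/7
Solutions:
 u(c) = C1 - 3*exp(8*c)/16 - 2*exp(-3*c/2)/7


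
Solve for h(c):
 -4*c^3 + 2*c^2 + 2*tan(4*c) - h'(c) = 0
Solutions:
 h(c) = C1 - c^4 + 2*c^3/3 - log(cos(4*c))/2


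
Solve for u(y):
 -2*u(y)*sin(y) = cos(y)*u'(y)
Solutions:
 u(y) = C1*cos(y)^2


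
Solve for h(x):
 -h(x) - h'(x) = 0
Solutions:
 h(x) = C1*exp(-x)


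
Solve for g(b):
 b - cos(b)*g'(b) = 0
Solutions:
 g(b) = C1 + Integral(b/cos(b), b)


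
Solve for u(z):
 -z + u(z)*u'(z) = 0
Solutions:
 u(z) = -sqrt(C1 + z^2)
 u(z) = sqrt(C1 + z^2)


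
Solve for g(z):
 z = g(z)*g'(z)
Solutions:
 g(z) = -sqrt(C1 + z^2)
 g(z) = sqrt(C1 + z^2)


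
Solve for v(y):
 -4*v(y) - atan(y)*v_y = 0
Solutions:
 v(y) = C1*exp(-4*Integral(1/atan(y), y))


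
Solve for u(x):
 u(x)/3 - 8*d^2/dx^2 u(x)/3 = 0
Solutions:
 u(x) = C1*exp(-sqrt(2)*x/4) + C2*exp(sqrt(2)*x/4)


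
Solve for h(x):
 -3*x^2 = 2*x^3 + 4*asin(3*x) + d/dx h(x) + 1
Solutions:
 h(x) = C1 - x^4/2 - x^3 - 4*x*asin(3*x) - x - 4*sqrt(1 - 9*x^2)/3


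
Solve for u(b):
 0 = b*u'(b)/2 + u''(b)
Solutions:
 u(b) = C1 + C2*erf(b/2)


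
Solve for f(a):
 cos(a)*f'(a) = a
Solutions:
 f(a) = C1 + Integral(a/cos(a), a)


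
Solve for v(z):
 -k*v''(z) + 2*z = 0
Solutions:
 v(z) = C1 + C2*z + z^3/(3*k)


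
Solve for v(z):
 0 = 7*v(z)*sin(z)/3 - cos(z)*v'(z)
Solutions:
 v(z) = C1/cos(z)^(7/3)


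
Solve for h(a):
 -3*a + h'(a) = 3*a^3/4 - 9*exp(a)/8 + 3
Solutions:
 h(a) = C1 + 3*a^4/16 + 3*a^2/2 + 3*a - 9*exp(a)/8


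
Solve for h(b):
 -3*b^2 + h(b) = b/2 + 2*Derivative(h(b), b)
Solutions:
 h(b) = C1*exp(b/2) + 3*b^2 + 25*b/2 + 25


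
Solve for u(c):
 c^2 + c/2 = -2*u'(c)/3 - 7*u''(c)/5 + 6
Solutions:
 u(c) = C1 + C2*exp(-10*c/21) - c^3/2 + 111*c^2/40 - 531*c/200


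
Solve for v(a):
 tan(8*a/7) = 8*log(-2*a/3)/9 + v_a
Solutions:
 v(a) = C1 - 8*a*log(-a)/9 - 8*a*log(2)/9 + 8*a/9 + 8*a*log(3)/9 - 7*log(cos(8*a/7))/8


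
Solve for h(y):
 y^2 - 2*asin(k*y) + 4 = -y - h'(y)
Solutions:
 h(y) = C1 - y^3/3 - y^2/2 - 4*y + 2*Piecewise((y*asin(k*y) + sqrt(-k^2*y^2 + 1)/k, Ne(k, 0)), (0, True))


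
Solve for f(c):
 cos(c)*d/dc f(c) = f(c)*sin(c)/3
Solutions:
 f(c) = C1/cos(c)^(1/3)


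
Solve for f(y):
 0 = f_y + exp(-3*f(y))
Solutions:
 f(y) = log(C1 - 3*y)/3
 f(y) = log((-3^(1/3) - 3^(5/6)*I)*(C1 - y)^(1/3)/2)
 f(y) = log((-3^(1/3) + 3^(5/6)*I)*(C1 - y)^(1/3)/2)


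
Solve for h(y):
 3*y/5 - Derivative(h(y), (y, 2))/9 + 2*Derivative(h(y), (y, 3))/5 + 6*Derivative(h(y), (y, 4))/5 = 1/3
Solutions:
 h(y) = C1 + C2*y + C3*exp(y*(-3 + sqrt(39))/18) + C4*exp(-y*(3 + sqrt(39))/18) + 9*y^3/10 + 411*y^2/50


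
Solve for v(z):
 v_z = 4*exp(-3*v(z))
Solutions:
 v(z) = log(C1 + 12*z)/3
 v(z) = log((-3^(1/3) - 3^(5/6)*I)*(C1 + 4*z)^(1/3)/2)
 v(z) = log((-3^(1/3) + 3^(5/6)*I)*(C1 + 4*z)^(1/3)/2)


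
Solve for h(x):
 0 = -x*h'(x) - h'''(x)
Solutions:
 h(x) = C1 + Integral(C2*airyai(-x) + C3*airybi(-x), x)


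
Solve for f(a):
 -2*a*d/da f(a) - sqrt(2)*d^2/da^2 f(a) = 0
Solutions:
 f(a) = C1 + C2*erf(2^(3/4)*a/2)


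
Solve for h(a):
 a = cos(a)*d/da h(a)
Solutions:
 h(a) = C1 + Integral(a/cos(a), a)


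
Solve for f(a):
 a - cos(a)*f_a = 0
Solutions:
 f(a) = C1 + Integral(a/cos(a), a)


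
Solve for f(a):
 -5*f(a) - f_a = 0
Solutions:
 f(a) = C1*exp(-5*a)


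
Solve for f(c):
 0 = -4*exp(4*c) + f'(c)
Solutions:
 f(c) = C1 + exp(4*c)


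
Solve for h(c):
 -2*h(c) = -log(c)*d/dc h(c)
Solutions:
 h(c) = C1*exp(2*li(c))


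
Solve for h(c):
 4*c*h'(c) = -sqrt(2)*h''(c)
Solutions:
 h(c) = C1 + C2*erf(2^(1/4)*c)


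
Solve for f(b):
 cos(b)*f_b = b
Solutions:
 f(b) = C1 + Integral(b/cos(b), b)


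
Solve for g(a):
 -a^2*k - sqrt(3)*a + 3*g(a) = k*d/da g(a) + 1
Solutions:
 g(a) = C1*exp(3*a/k) + a^2*k/3 + 2*a*k^2/9 + sqrt(3)*a/3 + 2*k^3/27 + sqrt(3)*k/9 + 1/3


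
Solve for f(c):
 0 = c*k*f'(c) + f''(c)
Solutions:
 f(c) = Piecewise((-sqrt(2)*sqrt(pi)*C1*erf(sqrt(2)*c*sqrt(k)/2)/(2*sqrt(k)) - C2, (k > 0) | (k < 0)), (-C1*c - C2, True))


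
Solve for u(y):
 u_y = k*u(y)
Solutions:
 u(y) = C1*exp(k*y)


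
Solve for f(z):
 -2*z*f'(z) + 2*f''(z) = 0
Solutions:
 f(z) = C1 + C2*erfi(sqrt(2)*z/2)


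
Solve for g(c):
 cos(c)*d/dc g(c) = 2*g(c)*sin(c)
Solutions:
 g(c) = C1/cos(c)^2


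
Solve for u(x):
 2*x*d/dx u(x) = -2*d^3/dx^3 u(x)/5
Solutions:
 u(x) = C1 + Integral(C2*airyai(-5^(1/3)*x) + C3*airybi(-5^(1/3)*x), x)


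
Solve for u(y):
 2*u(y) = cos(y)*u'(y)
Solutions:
 u(y) = C1*(sin(y) + 1)/(sin(y) - 1)


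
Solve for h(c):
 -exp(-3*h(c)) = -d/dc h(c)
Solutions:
 h(c) = log(C1 + 3*c)/3
 h(c) = log((-3^(1/3) - 3^(5/6)*I)*(C1 + c)^(1/3)/2)
 h(c) = log((-3^(1/3) + 3^(5/6)*I)*(C1 + c)^(1/3)/2)


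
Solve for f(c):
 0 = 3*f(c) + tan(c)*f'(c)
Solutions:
 f(c) = C1/sin(c)^3


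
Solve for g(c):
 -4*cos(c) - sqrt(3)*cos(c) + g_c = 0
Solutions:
 g(c) = C1 + sqrt(3)*sin(c) + 4*sin(c)


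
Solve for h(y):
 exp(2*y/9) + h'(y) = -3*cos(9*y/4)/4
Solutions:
 h(y) = C1 - 9*exp(2*y/9)/2 - sin(9*y/4)/3


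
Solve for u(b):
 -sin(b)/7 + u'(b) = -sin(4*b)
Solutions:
 u(b) = C1 - cos(b)/7 + cos(4*b)/4


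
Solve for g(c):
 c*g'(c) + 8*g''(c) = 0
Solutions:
 g(c) = C1 + C2*erf(c/4)


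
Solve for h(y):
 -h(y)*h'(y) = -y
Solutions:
 h(y) = -sqrt(C1 + y^2)
 h(y) = sqrt(C1 + y^2)


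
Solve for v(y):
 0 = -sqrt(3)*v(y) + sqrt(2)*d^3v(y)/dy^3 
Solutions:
 v(y) = C3*exp(2^(5/6)*3^(1/6)*y/2) + (C1*sin(2^(5/6)*3^(2/3)*y/4) + C2*cos(2^(5/6)*3^(2/3)*y/4))*exp(-2^(5/6)*3^(1/6)*y/4)


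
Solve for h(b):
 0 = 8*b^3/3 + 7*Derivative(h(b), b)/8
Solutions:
 h(b) = C1 - 16*b^4/21


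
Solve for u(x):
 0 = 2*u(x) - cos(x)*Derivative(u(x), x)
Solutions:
 u(x) = C1*(sin(x) + 1)/(sin(x) - 1)


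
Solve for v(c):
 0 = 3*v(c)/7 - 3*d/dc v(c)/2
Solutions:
 v(c) = C1*exp(2*c/7)


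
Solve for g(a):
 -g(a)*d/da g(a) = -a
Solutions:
 g(a) = -sqrt(C1 + a^2)
 g(a) = sqrt(C1 + a^2)


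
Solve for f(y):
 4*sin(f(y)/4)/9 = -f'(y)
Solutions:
 4*y/9 + 2*log(cos(f(y)/4) - 1) - 2*log(cos(f(y)/4) + 1) = C1


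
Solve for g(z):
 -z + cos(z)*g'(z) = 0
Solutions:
 g(z) = C1 + Integral(z/cos(z), z)


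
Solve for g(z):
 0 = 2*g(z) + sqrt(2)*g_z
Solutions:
 g(z) = C1*exp(-sqrt(2)*z)


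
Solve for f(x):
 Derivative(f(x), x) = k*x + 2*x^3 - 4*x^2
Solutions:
 f(x) = C1 + k*x^2/2 + x^4/2 - 4*x^3/3


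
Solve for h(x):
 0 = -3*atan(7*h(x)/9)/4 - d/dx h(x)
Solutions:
 Integral(1/atan(7*_y/9), (_y, h(x))) = C1 - 3*x/4


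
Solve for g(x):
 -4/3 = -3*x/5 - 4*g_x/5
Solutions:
 g(x) = C1 - 3*x^2/8 + 5*x/3


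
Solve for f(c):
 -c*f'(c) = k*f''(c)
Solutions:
 f(c) = C1 + C2*sqrt(k)*erf(sqrt(2)*c*sqrt(1/k)/2)


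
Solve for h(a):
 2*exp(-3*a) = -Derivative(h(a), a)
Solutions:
 h(a) = C1 + 2*exp(-3*a)/3


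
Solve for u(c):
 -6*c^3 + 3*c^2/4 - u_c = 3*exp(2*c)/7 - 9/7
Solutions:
 u(c) = C1 - 3*c^4/2 + c^3/4 + 9*c/7 - 3*exp(2*c)/14


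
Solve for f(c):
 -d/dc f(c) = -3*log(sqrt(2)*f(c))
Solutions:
 -2*Integral(1/(2*log(_y) + log(2)), (_y, f(c)))/3 = C1 - c


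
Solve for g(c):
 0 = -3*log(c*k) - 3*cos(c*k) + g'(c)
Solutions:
 g(c) = C1 + 3*c*log(c*k) - 3*c + 3*Piecewise((sin(c*k)/k, Ne(k, 0)), (c, True))


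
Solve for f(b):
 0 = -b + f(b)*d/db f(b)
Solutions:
 f(b) = -sqrt(C1 + b^2)
 f(b) = sqrt(C1 + b^2)


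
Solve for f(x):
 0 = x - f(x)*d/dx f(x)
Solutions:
 f(x) = -sqrt(C1 + x^2)
 f(x) = sqrt(C1 + x^2)


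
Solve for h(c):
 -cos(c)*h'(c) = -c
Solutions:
 h(c) = C1 + Integral(c/cos(c), c)


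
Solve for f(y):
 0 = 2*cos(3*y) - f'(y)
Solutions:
 f(y) = C1 + 2*sin(3*y)/3


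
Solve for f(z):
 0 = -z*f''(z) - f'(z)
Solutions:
 f(z) = C1 + C2*log(z)


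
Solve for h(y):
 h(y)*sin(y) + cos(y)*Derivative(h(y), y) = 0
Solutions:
 h(y) = C1*cos(y)


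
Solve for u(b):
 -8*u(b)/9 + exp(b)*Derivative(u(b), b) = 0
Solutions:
 u(b) = C1*exp(-8*exp(-b)/9)


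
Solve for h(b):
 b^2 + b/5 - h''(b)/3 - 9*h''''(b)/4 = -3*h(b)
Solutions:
 h(b) = C1*exp(-sqrt(6)*b*sqrt(-1 + 2*sqrt(61))/9) + C2*exp(sqrt(6)*b*sqrt(-1 + 2*sqrt(61))/9) + C3*sin(sqrt(6)*b*sqrt(1 + 2*sqrt(61))/9) + C4*cos(sqrt(6)*b*sqrt(1 + 2*sqrt(61))/9) - b^2/3 - b/15 - 2/27


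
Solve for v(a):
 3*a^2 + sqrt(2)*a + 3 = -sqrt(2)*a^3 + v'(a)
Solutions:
 v(a) = C1 + sqrt(2)*a^4/4 + a^3 + sqrt(2)*a^2/2 + 3*a


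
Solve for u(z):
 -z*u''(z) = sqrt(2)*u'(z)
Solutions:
 u(z) = C1 + C2*z^(1 - sqrt(2))


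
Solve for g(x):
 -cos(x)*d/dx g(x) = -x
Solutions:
 g(x) = C1 + Integral(x/cos(x), x)


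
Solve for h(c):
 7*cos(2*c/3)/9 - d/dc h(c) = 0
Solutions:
 h(c) = C1 + 7*sin(2*c/3)/6


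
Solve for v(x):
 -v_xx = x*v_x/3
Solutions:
 v(x) = C1 + C2*erf(sqrt(6)*x/6)


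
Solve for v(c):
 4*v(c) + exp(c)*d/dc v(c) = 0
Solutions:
 v(c) = C1*exp(4*exp(-c))


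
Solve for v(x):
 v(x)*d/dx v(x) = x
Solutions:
 v(x) = -sqrt(C1 + x^2)
 v(x) = sqrt(C1 + x^2)


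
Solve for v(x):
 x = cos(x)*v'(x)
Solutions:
 v(x) = C1 + Integral(x/cos(x), x)


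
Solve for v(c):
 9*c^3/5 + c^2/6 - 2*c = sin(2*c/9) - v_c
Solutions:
 v(c) = C1 - 9*c^4/20 - c^3/18 + c^2 - 9*cos(2*c/9)/2


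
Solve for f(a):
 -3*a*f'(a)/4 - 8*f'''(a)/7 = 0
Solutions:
 f(a) = C1 + Integral(C2*airyai(-42^(1/3)*a/4) + C3*airybi(-42^(1/3)*a/4), a)


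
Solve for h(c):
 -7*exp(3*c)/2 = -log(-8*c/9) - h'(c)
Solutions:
 h(c) = C1 - c*log(-c) + c*(-3*log(2) + 1 + 2*log(3)) + 7*exp(3*c)/6


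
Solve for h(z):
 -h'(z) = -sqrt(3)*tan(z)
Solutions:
 h(z) = C1 - sqrt(3)*log(cos(z))


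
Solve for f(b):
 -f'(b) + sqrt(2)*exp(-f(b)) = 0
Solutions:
 f(b) = log(C1 + sqrt(2)*b)


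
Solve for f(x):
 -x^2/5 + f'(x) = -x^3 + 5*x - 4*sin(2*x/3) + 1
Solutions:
 f(x) = C1 - x^4/4 + x^3/15 + 5*x^2/2 + x + 6*cos(2*x/3)


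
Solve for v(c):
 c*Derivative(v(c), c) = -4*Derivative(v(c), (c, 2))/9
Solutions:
 v(c) = C1 + C2*erf(3*sqrt(2)*c/4)


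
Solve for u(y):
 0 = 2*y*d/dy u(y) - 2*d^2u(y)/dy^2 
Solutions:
 u(y) = C1 + C2*erfi(sqrt(2)*y/2)


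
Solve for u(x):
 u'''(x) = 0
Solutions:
 u(x) = C1 + C2*x + C3*x^2


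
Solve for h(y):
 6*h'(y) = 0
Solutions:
 h(y) = C1


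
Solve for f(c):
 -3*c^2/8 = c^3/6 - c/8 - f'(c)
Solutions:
 f(c) = C1 + c^4/24 + c^3/8 - c^2/16


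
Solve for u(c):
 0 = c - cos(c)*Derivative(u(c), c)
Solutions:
 u(c) = C1 + Integral(c/cos(c), c)


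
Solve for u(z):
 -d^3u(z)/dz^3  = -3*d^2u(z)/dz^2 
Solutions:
 u(z) = C1 + C2*z + C3*exp(3*z)


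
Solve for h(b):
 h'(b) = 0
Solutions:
 h(b) = C1


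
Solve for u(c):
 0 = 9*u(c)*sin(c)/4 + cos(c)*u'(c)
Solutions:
 u(c) = C1*cos(c)^(9/4)


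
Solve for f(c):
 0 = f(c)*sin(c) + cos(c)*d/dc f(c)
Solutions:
 f(c) = C1*cos(c)


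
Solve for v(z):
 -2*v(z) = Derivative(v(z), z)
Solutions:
 v(z) = C1*exp(-2*z)


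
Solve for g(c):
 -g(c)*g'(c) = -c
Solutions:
 g(c) = -sqrt(C1 + c^2)
 g(c) = sqrt(C1 + c^2)


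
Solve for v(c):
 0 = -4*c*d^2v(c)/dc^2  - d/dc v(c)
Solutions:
 v(c) = C1 + C2*c^(3/4)


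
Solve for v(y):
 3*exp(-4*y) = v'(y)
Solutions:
 v(y) = C1 - 3*exp(-4*y)/4


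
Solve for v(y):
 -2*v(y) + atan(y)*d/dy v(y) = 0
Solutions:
 v(y) = C1*exp(2*Integral(1/atan(y), y))


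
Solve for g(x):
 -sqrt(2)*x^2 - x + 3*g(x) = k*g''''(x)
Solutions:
 g(x) = C1*exp(-3^(1/4)*x*(1/k)^(1/4)) + C2*exp(3^(1/4)*x*(1/k)^(1/4)) + C3*exp(-3^(1/4)*I*x*(1/k)^(1/4)) + C4*exp(3^(1/4)*I*x*(1/k)^(1/4)) + sqrt(2)*x^2/3 + x/3


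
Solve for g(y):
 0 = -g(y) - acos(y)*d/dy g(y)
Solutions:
 g(y) = C1*exp(-Integral(1/acos(y), y))


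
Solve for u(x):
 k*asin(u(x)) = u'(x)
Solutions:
 Integral(1/asin(_y), (_y, u(x))) = C1 + k*x


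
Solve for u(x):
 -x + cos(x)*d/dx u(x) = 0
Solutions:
 u(x) = C1 + Integral(x/cos(x), x)


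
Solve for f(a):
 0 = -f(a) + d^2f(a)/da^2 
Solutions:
 f(a) = C1*exp(-a) + C2*exp(a)


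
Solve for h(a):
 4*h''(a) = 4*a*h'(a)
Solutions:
 h(a) = C1 + C2*erfi(sqrt(2)*a/2)


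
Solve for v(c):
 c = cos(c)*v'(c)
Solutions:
 v(c) = C1 + Integral(c/cos(c), c)


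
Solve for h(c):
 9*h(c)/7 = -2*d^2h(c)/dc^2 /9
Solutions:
 h(c) = C1*sin(9*sqrt(14)*c/14) + C2*cos(9*sqrt(14)*c/14)


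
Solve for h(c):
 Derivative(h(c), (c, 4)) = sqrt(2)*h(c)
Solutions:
 h(c) = C1*exp(-2^(1/8)*c) + C2*exp(2^(1/8)*c) + C3*sin(2^(1/8)*c) + C4*cos(2^(1/8)*c)


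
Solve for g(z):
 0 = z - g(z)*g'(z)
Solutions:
 g(z) = -sqrt(C1 + z^2)
 g(z) = sqrt(C1 + z^2)


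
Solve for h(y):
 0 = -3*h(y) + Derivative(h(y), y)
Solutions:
 h(y) = C1*exp(3*y)


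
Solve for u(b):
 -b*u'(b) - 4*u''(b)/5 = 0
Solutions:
 u(b) = C1 + C2*erf(sqrt(10)*b/4)


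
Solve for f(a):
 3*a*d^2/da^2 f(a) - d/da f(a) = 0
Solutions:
 f(a) = C1 + C2*a^(4/3)


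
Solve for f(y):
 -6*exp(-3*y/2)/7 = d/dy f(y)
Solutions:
 f(y) = C1 + 4*exp(-3*y/2)/7


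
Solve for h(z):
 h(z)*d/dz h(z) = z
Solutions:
 h(z) = -sqrt(C1 + z^2)
 h(z) = sqrt(C1 + z^2)


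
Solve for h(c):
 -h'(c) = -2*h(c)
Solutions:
 h(c) = C1*exp(2*c)


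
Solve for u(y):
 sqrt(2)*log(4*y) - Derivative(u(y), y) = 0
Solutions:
 u(y) = C1 + sqrt(2)*y*log(y) - sqrt(2)*y + 2*sqrt(2)*y*log(2)


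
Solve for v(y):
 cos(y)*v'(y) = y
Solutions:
 v(y) = C1 + Integral(y/cos(y), y)


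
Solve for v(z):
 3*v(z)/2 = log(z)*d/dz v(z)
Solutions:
 v(z) = C1*exp(3*li(z)/2)


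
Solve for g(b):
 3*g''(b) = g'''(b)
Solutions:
 g(b) = C1 + C2*b + C3*exp(3*b)


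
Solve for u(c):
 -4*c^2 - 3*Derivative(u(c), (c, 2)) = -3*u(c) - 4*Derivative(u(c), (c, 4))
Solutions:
 u(c) = 4*c^2/3 + (C1*sin(sqrt(2)*3^(1/4)*c*sin(atan(sqrt(39)/3)/2)/2) + C2*cos(sqrt(2)*3^(1/4)*c*sin(atan(sqrt(39)/3)/2)/2))*exp(-sqrt(2)*3^(1/4)*c*cos(atan(sqrt(39)/3)/2)/2) + (C3*sin(sqrt(2)*3^(1/4)*c*sin(atan(sqrt(39)/3)/2)/2) + C4*cos(sqrt(2)*3^(1/4)*c*sin(atan(sqrt(39)/3)/2)/2))*exp(sqrt(2)*3^(1/4)*c*cos(atan(sqrt(39)/3)/2)/2) + 8/3


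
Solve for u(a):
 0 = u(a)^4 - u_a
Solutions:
 u(a) = (-1/(C1 + 3*a))^(1/3)
 u(a) = (-1/(C1 + a))^(1/3)*(-3^(2/3) - 3*3^(1/6)*I)/6
 u(a) = (-1/(C1 + a))^(1/3)*(-3^(2/3) + 3*3^(1/6)*I)/6


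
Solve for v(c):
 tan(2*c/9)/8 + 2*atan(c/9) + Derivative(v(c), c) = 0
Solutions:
 v(c) = C1 - 2*c*atan(c/9) + 9*log(c^2 + 81) + 9*log(cos(2*c/9))/16


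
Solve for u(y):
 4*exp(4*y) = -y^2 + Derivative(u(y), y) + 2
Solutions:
 u(y) = C1 + y^3/3 - 2*y + exp(4*y)


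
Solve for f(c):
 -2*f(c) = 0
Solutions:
 f(c) = 0


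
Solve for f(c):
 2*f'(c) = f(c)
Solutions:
 f(c) = C1*exp(c/2)


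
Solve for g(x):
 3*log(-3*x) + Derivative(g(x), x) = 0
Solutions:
 g(x) = C1 - 3*x*log(-x) + 3*x*(1 - log(3))


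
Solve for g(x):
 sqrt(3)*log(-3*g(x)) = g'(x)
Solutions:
 -sqrt(3)*Integral(1/(log(-_y) + log(3)), (_y, g(x)))/3 = C1 - x


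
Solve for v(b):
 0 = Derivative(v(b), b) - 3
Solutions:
 v(b) = C1 + 3*b


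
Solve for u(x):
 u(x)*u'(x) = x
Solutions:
 u(x) = -sqrt(C1 + x^2)
 u(x) = sqrt(C1 + x^2)


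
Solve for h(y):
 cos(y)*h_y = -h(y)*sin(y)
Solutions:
 h(y) = C1*cos(y)


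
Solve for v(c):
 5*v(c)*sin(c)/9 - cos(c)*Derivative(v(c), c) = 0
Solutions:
 v(c) = C1/cos(c)^(5/9)


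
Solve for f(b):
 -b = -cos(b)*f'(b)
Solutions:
 f(b) = C1 + Integral(b/cos(b), b)


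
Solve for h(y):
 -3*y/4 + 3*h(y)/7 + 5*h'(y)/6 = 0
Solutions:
 h(y) = C1*exp(-18*y/35) + 7*y/4 - 245/72


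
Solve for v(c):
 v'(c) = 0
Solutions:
 v(c) = C1


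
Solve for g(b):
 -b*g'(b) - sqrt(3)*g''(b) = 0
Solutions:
 g(b) = C1 + C2*erf(sqrt(2)*3^(3/4)*b/6)


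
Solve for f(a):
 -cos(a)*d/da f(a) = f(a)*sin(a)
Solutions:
 f(a) = C1*cos(a)


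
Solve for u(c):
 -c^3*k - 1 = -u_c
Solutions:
 u(c) = C1 + c^4*k/4 + c


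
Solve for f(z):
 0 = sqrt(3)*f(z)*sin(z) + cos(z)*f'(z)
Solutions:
 f(z) = C1*cos(z)^(sqrt(3))


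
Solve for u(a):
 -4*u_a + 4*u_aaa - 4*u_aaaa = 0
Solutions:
 u(a) = C1 + C2*exp(a*(2*2^(1/3)/(3*sqrt(69) + 25)^(1/3) + 4 + 2^(2/3)*(3*sqrt(69) + 25)^(1/3))/12)*sin(2^(1/3)*sqrt(3)*a*(-2^(1/3)*(3*sqrt(69) + 25)^(1/3) + 2/(3*sqrt(69) + 25)^(1/3))/12) + C3*exp(a*(2*2^(1/3)/(3*sqrt(69) + 25)^(1/3) + 4 + 2^(2/3)*(3*sqrt(69) + 25)^(1/3))/12)*cos(2^(1/3)*sqrt(3)*a*(-2^(1/3)*(3*sqrt(69) + 25)^(1/3) + 2/(3*sqrt(69) + 25)^(1/3))/12) + C4*exp(a*(-2^(2/3)*(3*sqrt(69) + 25)^(1/3) - 2*2^(1/3)/(3*sqrt(69) + 25)^(1/3) + 2)/6)


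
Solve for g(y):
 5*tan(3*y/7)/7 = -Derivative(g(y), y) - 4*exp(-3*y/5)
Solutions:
 g(y) = C1 - 5*log(tan(3*y/7)^2 + 1)/6 + 20*exp(-3*y/5)/3


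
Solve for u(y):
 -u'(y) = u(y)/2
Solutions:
 u(y) = C1*exp(-y/2)


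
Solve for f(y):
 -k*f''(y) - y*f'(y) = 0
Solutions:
 f(y) = C1 + C2*sqrt(k)*erf(sqrt(2)*y*sqrt(1/k)/2)


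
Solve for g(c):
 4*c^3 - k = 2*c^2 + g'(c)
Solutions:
 g(c) = C1 + c^4 - 2*c^3/3 - c*k


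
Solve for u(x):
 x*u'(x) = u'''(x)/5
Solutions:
 u(x) = C1 + Integral(C2*airyai(5^(1/3)*x) + C3*airybi(5^(1/3)*x), x)


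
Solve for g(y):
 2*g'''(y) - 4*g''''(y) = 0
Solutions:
 g(y) = C1 + C2*y + C3*y^2 + C4*exp(y/2)


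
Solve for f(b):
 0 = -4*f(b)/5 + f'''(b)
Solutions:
 f(b) = C3*exp(10^(2/3)*b/5) + (C1*sin(10^(2/3)*sqrt(3)*b/10) + C2*cos(10^(2/3)*sqrt(3)*b/10))*exp(-10^(2/3)*b/10)


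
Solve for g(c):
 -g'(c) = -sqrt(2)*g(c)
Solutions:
 g(c) = C1*exp(sqrt(2)*c)


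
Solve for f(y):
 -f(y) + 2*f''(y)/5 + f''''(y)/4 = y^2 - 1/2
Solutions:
 f(y) = C1*exp(-sqrt(10)*y*sqrt(-2 + sqrt(29))/5) + C2*exp(sqrt(10)*y*sqrt(-2 + sqrt(29))/5) + C3*sin(sqrt(10)*y*sqrt(2 + sqrt(29))/5) + C4*cos(sqrt(10)*y*sqrt(2 + sqrt(29))/5) - y^2 - 3/10


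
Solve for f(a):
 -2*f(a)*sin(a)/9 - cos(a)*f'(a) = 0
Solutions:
 f(a) = C1*cos(a)^(2/9)


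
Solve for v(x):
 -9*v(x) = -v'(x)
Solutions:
 v(x) = C1*exp(9*x)


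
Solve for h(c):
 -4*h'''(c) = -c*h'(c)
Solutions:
 h(c) = C1 + Integral(C2*airyai(2^(1/3)*c/2) + C3*airybi(2^(1/3)*c/2), c)


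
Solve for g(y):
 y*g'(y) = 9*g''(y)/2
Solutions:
 g(y) = C1 + C2*erfi(y/3)


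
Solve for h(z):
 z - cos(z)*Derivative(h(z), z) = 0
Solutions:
 h(z) = C1 + Integral(z/cos(z), z)


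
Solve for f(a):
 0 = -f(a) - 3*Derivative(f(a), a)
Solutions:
 f(a) = C1*exp(-a/3)


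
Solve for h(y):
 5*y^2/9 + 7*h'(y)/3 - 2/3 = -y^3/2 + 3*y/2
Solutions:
 h(y) = C1 - 3*y^4/56 - 5*y^3/63 + 9*y^2/28 + 2*y/7


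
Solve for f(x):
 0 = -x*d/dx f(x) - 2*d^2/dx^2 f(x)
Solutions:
 f(x) = C1 + C2*erf(x/2)


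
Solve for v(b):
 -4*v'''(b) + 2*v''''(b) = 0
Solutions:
 v(b) = C1 + C2*b + C3*b^2 + C4*exp(2*b)


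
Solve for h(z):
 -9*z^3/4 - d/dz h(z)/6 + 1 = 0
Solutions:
 h(z) = C1 - 27*z^4/8 + 6*z


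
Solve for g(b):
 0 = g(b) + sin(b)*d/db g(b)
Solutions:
 g(b) = C1*sqrt(cos(b) + 1)/sqrt(cos(b) - 1)


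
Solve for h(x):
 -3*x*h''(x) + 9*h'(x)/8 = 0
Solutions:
 h(x) = C1 + C2*x^(11/8)


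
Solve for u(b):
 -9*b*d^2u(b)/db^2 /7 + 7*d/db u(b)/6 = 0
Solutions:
 u(b) = C1 + C2*b^(103/54)


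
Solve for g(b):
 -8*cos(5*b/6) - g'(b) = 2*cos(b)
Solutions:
 g(b) = C1 - 48*sin(5*b/6)/5 - 2*sin(b)


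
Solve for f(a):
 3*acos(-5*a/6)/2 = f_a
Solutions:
 f(a) = C1 + 3*a*acos(-5*a/6)/2 + 3*sqrt(36 - 25*a^2)/10


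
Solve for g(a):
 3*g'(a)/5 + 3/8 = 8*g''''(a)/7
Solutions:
 g(a) = C1 + C4*exp(21^(1/3)*5^(2/3)*a/10) - 5*a/8 + (C2*sin(3^(5/6)*5^(2/3)*7^(1/3)*a/20) + C3*cos(3^(5/6)*5^(2/3)*7^(1/3)*a/20))*exp(-21^(1/3)*5^(2/3)*a/20)


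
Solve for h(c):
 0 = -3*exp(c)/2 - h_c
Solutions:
 h(c) = C1 - 3*exp(c)/2


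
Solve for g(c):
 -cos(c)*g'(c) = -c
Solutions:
 g(c) = C1 + Integral(c/cos(c), c)


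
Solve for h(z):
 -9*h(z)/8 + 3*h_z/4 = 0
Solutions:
 h(z) = C1*exp(3*z/2)


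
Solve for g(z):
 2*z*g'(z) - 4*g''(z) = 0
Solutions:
 g(z) = C1 + C2*erfi(z/2)


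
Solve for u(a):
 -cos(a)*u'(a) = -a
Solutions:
 u(a) = C1 + Integral(a/cos(a), a)


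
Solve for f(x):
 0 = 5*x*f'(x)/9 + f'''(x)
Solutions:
 f(x) = C1 + Integral(C2*airyai(-15^(1/3)*x/3) + C3*airybi(-15^(1/3)*x/3), x)


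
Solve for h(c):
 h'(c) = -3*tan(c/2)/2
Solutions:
 h(c) = C1 + 3*log(cos(c/2))


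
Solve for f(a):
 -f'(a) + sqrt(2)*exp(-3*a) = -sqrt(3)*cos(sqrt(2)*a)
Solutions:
 f(a) = C1 + sqrt(6)*sin(sqrt(2)*a)/2 - sqrt(2)*exp(-3*a)/3


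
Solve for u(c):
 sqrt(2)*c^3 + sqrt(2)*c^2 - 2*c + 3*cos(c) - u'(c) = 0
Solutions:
 u(c) = C1 + sqrt(2)*c^4/4 + sqrt(2)*c^3/3 - c^2 + 3*sin(c)


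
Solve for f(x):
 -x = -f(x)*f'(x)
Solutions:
 f(x) = -sqrt(C1 + x^2)
 f(x) = sqrt(C1 + x^2)


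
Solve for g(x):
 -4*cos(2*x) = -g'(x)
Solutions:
 g(x) = C1 + 2*sin(2*x)


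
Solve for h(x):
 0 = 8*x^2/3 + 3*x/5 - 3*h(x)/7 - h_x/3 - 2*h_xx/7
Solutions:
 h(x) = 56*x^2/9 - 3353*x/405 + (C1*sin(sqrt(167)*x/12) + C2*cos(sqrt(167)*x/12))*exp(-7*x/12) - 6769/3645


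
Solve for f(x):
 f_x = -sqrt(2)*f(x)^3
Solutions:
 f(x) = -sqrt(2)*sqrt(-1/(C1 - sqrt(2)*x))/2
 f(x) = sqrt(2)*sqrt(-1/(C1 - sqrt(2)*x))/2


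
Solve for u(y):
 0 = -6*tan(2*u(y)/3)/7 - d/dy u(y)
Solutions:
 u(y) = -3*asin(C1*exp(-4*y/7))/2 + 3*pi/2
 u(y) = 3*asin(C1*exp(-4*y/7))/2


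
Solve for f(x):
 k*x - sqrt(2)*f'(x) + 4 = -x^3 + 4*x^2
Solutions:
 f(x) = C1 + sqrt(2)*k*x^2/4 + sqrt(2)*x^4/8 - 2*sqrt(2)*x^3/3 + 2*sqrt(2)*x


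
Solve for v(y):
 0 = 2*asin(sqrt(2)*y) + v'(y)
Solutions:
 v(y) = C1 - 2*y*asin(sqrt(2)*y) - sqrt(2)*sqrt(1 - 2*y^2)


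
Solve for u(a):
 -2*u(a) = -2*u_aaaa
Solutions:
 u(a) = C1*exp(-a) + C2*exp(a) + C3*sin(a) + C4*cos(a)


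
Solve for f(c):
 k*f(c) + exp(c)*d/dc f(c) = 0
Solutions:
 f(c) = C1*exp(k*exp(-c))


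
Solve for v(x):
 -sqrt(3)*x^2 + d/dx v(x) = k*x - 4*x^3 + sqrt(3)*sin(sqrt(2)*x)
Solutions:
 v(x) = C1 + k*x^2/2 - x^4 + sqrt(3)*x^3/3 - sqrt(6)*cos(sqrt(2)*x)/2


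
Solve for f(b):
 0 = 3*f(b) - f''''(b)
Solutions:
 f(b) = C1*exp(-3^(1/4)*b) + C2*exp(3^(1/4)*b) + C3*sin(3^(1/4)*b) + C4*cos(3^(1/4)*b)


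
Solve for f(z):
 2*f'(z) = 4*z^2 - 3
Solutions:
 f(z) = C1 + 2*z^3/3 - 3*z/2


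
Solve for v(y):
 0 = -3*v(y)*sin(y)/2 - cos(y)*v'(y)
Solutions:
 v(y) = C1*cos(y)^(3/2)


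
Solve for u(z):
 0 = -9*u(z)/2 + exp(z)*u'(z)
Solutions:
 u(z) = C1*exp(-9*exp(-z)/2)


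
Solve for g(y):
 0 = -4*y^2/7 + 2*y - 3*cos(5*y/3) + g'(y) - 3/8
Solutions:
 g(y) = C1 + 4*y^3/21 - y^2 + 3*y/8 + 9*sin(5*y/3)/5


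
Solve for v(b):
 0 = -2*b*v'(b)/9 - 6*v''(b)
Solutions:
 v(b) = C1 + C2*erf(sqrt(6)*b/18)


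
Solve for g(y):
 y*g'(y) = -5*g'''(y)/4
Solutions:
 g(y) = C1 + Integral(C2*airyai(-10^(2/3)*y/5) + C3*airybi(-10^(2/3)*y/5), y)


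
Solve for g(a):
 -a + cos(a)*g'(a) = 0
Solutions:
 g(a) = C1 + Integral(a/cos(a), a)


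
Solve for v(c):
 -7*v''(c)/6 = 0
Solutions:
 v(c) = C1 + C2*c


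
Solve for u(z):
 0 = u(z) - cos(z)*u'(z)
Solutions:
 u(z) = C1*sqrt(sin(z) + 1)/sqrt(sin(z) - 1)


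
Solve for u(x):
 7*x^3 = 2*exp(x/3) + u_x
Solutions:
 u(x) = C1 + 7*x^4/4 - 6*exp(x/3)


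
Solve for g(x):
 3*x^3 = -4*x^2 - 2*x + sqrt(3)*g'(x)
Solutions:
 g(x) = C1 + sqrt(3)*x^4/4 + 4*sqrt(3)*x^3/9 + sqrt(3)*x^2/3


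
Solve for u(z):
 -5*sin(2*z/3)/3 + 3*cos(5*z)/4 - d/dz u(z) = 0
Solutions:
 u(z) = C1 + 3*sin(5*z)/20 + 5*cos(2*z/3)/2


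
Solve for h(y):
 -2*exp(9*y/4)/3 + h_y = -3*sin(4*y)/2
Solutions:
 h(y) = C1 + 8*exp(9*y/4)/27 + 3*cos(4*y)/8


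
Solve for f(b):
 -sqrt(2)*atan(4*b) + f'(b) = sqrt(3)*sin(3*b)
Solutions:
 f(b) = C1 + sqrt(2)*(b*atan(4*b) - log(16*b^2 + 1)/8) - sqrt(3)*cos(3*b)/3


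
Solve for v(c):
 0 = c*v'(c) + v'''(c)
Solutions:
 v(c) = C1 + Integral(C2*airyai(-c) + C3*airybi(-c), c)


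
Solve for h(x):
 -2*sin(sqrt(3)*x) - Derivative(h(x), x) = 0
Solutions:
 h(x) = C1 + 2*sqrt(3)*cos(sqrt(3)*x)/3


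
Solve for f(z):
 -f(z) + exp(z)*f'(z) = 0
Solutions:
 f(z) = C1*exp(-exp(-z))


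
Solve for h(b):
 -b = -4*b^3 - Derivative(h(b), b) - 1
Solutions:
 h(b) = C1 - b^4 + b^2/2 - b


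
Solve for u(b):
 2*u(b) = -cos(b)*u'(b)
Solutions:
 u(b) = C1*(sin(b) - 1)/(sin(b) + 1)


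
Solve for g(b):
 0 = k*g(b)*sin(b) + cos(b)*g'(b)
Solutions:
 g(b) = C1*exp(k*log(cos(b)))


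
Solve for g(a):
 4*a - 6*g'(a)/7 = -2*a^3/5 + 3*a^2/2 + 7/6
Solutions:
 g(a) = C1 + 7*a^4/60 - 7*a^3/12 + 7*a^2/3 - 49*a/36


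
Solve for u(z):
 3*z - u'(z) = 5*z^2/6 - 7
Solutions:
 u(z) = C1 - 5*z^3/18 + 3*z^2/2 + 7*z


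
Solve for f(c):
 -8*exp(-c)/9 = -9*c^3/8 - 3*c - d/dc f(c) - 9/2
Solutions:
 f(c) = C1 - 9*c^4/32 - 3*c^2/2 - 9*c/2 - 8*exp(-c)/9


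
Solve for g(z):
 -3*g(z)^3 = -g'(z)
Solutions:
 g(z) = -sqrt(2)*sqrt(-1/(C1 + 3*z))/2
 g(z) = sqrt(2)*sqrt(-1/(C1 + 3*z))/2


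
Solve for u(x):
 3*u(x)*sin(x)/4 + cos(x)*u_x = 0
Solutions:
 u(x) = C1*cos(x)^(3/4)


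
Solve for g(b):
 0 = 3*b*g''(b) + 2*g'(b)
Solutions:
 g(b) = C1 + C2*b^(1/3)


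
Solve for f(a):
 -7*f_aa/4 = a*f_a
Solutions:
 f(a) = C1 + C2*erf(sqrt(14)*a/7)


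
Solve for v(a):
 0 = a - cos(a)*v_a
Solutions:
 v(a) = C1 + Integral(a/cos(a), a)


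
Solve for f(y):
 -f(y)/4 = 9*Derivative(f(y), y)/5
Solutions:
 f(y) = C1*exp(-5*y/36)


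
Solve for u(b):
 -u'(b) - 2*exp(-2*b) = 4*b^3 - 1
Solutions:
 u(b) = C1 - b^4 + b + exp(-2*b)


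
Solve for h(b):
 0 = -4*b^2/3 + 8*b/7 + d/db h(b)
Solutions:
 h(b) = C1 + 4*b^3/9 - 4*b^2/7


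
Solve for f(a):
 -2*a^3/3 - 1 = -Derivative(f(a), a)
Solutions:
 f(a) = C1 + a^4/6 + a


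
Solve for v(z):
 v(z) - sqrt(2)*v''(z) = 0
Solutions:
 v(z) = C1*exp(-2^(3/4)*z/2) + C2*exp(2^(3/4)*z/2)


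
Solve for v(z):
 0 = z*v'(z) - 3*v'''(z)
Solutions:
 v(z) = C1 + Integral(C2*airyai(3^(2/3)*z/3) + C3*airybi(3^(2/3)*z/3), z)


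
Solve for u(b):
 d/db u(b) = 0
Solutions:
 u(b) = C1


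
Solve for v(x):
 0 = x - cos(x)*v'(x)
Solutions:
 v(x) = C1 + Integral(x/cos(x), x)


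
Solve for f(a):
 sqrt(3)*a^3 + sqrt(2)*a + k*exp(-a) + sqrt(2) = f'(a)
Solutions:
 f(a) = C1 + sqrt(3)*a^4/4 + sqrt(2)*a^2/2 + sqrt(2)*a - k*exp(-a)


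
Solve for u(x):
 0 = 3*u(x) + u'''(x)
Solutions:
 u(x) = C3*exp(-3^(1/3)*x) + (C1*sin(3^(5/6)*x/2) + C2*cos(3^(5/6)*x/2))*exp(3^(1/3)*x/2)


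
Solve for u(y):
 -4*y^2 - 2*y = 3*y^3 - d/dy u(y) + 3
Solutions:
 u(y) = C1 + 3*y^4/4 + 4*y^3/3 + y^2 + 3*y


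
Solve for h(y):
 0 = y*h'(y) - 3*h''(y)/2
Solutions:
 h(y) = C1 + C2*erfi(sqrt(3)*y/3)


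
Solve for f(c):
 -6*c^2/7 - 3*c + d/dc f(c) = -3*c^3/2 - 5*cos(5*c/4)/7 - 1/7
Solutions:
 f(c) = C1 - 3*c^4/8 + 2*c^3/7 + 3*c^2/2 - c/7 - 4*sin(5*c/4)/7


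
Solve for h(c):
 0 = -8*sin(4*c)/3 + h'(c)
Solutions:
 h(c) = C1 - 2*cos(4*c)/3


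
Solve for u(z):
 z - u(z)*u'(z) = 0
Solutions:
 u(z) = -sqrt(C1 + z^2)
 u(z) = sqrt(C1 + z^2)


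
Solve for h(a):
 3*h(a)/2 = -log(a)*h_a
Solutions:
 h(a) = C1*exp(-3*li(a)/2)


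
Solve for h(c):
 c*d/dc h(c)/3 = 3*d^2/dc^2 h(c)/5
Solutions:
 h(c) = C1 + C2*erfi(sqrt(10)*c/6)


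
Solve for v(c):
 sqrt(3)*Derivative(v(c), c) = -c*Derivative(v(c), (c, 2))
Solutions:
 v(c) = C1 + C2*c^(1 - sqrt(3))


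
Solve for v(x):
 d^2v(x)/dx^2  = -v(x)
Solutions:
 v(x) = C1*sin(x) + C2*cos(x)


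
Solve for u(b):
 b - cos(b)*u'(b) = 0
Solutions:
 u(b) = C1 + Integral(b/cos(b), b)


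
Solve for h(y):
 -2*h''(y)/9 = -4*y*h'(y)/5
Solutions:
 h(y) = C1 + C2*erfi(3*sqrt(5)*y/5)


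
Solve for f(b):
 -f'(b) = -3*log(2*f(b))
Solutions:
 -Integral(1/(log(_y) + log(2)), (_y, f(b)))/3 = C1 - b


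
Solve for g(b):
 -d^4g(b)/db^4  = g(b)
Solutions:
 g(b) = (C1*sin(sqrt(2)*b/2) + C2*cos(sqrt(2)*b/2))*exp(-sqrt(2)*b/2) + (C3*sin(sqrt(2)*b/2) + C4*cos(sqrt(2)*b/2))*exp(sqrt(2)*b/2)


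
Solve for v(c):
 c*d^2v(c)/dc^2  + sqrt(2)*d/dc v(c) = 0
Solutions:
 v(c) = C1 + C2*c^(1 - sqrt(2))


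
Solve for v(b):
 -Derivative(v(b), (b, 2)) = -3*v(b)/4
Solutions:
 v(b) = C1*exp(-sqrt(3)*b/2) + C2*exp(sqrt(3)*b/2)


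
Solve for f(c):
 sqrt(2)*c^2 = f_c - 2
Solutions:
 f(c) = C1 + sqrt(2)*c^3/3 + 2*c


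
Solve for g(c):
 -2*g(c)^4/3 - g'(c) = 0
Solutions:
 g(c) = (-1 - sqrt(3)*I)*(1/(C1 + 2*c))^(1/3)/2
 g(c) = (-1 + sqrt(3)*I)*(1/(C1 + 2*c))^(1/3)/2
 g(c) = (1/(C1 + 2*c))^(1/3)
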